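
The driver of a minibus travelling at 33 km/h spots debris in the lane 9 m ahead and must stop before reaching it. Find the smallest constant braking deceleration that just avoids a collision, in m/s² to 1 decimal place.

Required deceleration ≈ 4.7 m/s²

33 km/h ÷ 3.6 = 9.1667 m/s.
v² = 2a·d ⇒ a = v²/(2d) = 9.1667² / (2 × 9.000) = 84.028 / 18.000 = 4.6682 m/s².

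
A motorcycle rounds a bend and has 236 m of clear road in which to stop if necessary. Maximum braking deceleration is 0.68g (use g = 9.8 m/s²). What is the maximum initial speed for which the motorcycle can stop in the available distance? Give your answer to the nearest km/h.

a = 0.68 × 9.8 = 6.664 m/s².
v²/(2a) = d ⇒ v = √(2 × 6.664 × 236) = √3145.41 = 56.0840 m/s.
56.0840 m/s × 3.6 = 201.902 km/h.

Maximum speed ≈ 202 km/h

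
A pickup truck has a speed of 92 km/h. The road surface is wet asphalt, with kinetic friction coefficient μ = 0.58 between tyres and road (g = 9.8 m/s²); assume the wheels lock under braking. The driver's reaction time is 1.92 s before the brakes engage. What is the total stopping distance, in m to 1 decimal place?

92 km/h ÷ 3.6 = 25.5556 m/s.
a = μg = 0.58 × 9.8 = 5.684 m/s².
Reaction distance = v·t_r = 25.5556 × 1.92 = 49.067 m.
Braking distance = v²/(2a) = 25.5556² / (2 × 5.684) = 653.089 / 11.368 = 57.450 m.
Total = 49.067 + 57.450 = 106.517 m.

Total stopping distance ≈ 106.5 m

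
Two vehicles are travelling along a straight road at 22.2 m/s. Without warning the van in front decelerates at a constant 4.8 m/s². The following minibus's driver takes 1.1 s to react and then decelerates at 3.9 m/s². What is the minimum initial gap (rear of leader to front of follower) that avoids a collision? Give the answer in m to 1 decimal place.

Leader travels v²/(2a_L) = 492.840 / 9.600 = 51.337 m before stopping.
Follower covers v·t_r = 22.2000 × 1.1 = 24.420 m while reacting, then v²/(2a_F) = 492.840 / 7.800 = 63.185 m while braking, for a total of 24.420 + 63.185 = 87.605 m.
Since a_F ≤ a_L and the follower starts braking later, the follower is never slower than the leader, so the closest approach is when both have stopped.
Minimum gap = 87.605 − 51.337 = 36.268 m.

Minimum gap ≈ 36.3 m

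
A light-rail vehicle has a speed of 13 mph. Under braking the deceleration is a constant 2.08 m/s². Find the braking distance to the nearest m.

13 mph × 0.44704 = 5.8115 m/s.
Braking distance = v²/(2a) = 5.8115² / (2 × 2.080) = 33.774 / 4.160 = 8.119 m.

Braking distance ≈ 8 m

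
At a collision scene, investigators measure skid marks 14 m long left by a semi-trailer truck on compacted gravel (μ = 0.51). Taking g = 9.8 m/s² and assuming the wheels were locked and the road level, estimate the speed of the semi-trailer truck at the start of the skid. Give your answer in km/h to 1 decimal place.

Initial speed ≈ 42.6 km/h

Deceleration a = μg = 0.51 × 9.8 = 4.998 m/s².
v = √(2a·d) = √(2 × 4.998 × 14) = √139.944 = 11.8298 m/s.
= 11.8298 × 3.6 = 42.587 km/h.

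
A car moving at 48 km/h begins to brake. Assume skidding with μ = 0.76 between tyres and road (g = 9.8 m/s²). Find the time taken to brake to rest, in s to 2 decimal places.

48 km/h ÷ 3.6 = 13.3333 m/s.
a = μg = 0.76 × 9.8 = 7.448 m/s².
Braking time = v/a = 13.3333 / 7.448 = 1.790 s.

Braking time ≈ 1.79 s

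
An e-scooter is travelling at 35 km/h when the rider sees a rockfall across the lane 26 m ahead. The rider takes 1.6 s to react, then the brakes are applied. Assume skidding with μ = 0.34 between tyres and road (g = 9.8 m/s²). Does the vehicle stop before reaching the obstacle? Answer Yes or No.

No

35 km/h ÷ 3.6 = 9.7222 m/s.
a = μg = 0.34 × 9.8 = 3.332 m/s².
Reaction distance = 9.7222 × 1.6 = 15.556 m.
Braking distance = v²/(2a) = 94.521 / 6.664 = 14.184 m.
Total stopping distance = 15.556 + 14.184 = 29.740 m, vs 26 m available — it cannot stop in time and overshoots by 29.740 − 26 = 3.740 m.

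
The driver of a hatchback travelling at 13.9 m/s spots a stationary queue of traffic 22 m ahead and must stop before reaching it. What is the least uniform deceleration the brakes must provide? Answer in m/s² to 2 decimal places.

Required deceleration ≈ 4.39 m/s²

v² = 2a·d ⇒ a = v²/(2d) = 13.9000² / (2 × 22.000) = 193.210 / 44.000 = 4.3911 m/s².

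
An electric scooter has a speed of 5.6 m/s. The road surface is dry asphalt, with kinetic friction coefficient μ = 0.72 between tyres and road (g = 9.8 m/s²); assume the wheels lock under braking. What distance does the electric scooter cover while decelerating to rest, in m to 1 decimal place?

Braking distance ≈ 2.2 m

a = μg = 0.72 × 9.8 = 7.056 m/s².
Braking distance = v²/(2a) = 5.6000² / (2 × 7.056) = 31.360 / 14.112 = 2.222 m.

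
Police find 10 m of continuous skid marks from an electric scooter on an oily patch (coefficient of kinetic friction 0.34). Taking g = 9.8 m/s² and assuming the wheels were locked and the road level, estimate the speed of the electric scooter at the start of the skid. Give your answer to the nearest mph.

Initial speed ≈ 18 mph

Deceleration a = μg = 0.34 × 9.8 = 3.332 m/s².
v = √(2a·d) = √(2 × 3.332 × 10) = √66.640 = 8.1633 m/s.
= 8.1633 ÷ 0.44704 = 18.261 mph.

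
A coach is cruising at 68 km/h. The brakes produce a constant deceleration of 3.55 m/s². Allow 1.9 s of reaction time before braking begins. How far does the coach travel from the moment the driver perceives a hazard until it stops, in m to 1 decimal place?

68 km/h ÷ 3.6 = 18.8889 m/s.
Reaction distance = v·t_r = 18.8889 × 1.9 = 35.889 m.
Braking distance = v²/(2a) = 18.8889² / (2 × 3.550) = 356.791 / 7.100 = 50.252 m.
Total = 35.889 + 50.252 = 86.141 m.

Total stopping distance ≈ 86.1 m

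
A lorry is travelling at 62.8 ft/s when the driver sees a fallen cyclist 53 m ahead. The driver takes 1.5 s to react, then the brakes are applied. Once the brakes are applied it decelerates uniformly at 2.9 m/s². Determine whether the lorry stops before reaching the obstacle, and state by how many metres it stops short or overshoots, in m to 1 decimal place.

No — it overshoots by 38.9 m

62.8 ft/s × 0.3048 = 19.1414 m/s.
Reaction distance = 19.1414 × 1.5 = 28.712 m.
Braking distance = v²/(2a) = 366.393 / 5.800 = 63.171 m.
Total stopping distance = 28.712 + 63.171 = 91.883 m, vs 53 m available — it cannot stop in time and overshoots by 91.883 − 53 = 38.883 m.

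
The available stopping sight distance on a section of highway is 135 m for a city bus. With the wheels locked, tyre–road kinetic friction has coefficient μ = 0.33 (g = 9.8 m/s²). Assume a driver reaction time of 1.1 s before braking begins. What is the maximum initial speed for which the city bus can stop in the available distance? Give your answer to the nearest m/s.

a = μg = 0.33 × 9.8 = 3.234 m/s².
Stopping distance: v·t_r + v²/(2a) = 135 with t_r = 1.1 s and a = 3.234 m/s².
So v² + 7.115 v − 873.18 = 0.
Positive root: v = −a·t_r + √((a·t_r)² + 2a·d) = −3.557 + √(12.652 + 873.18) = 26.2059 m/s.

Maximum speed ≈ 26 m/s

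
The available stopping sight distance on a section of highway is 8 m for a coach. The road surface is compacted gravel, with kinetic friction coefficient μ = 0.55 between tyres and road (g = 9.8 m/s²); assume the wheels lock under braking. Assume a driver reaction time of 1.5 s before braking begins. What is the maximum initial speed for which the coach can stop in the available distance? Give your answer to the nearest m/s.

Maximum speed ≈ 4 m/s

a = μg = 0.55 × 9.8 = 5.390 m/s².
Stopping distance: v·t_r + v²/(2a) = 8 with t_r = 1.5 s and a = 5.390 m/s².
So v² + 16.170 v − 86.24 = 0.
Positive root: v = −a·t_r + √((a·t_r)² + 2a·d) = −8.085 + √(65.367 + 86.24) = 4.2279 m/s.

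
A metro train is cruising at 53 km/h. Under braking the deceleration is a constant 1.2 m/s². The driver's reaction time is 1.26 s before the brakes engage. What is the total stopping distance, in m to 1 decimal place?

53 km/h ÷ 3.6 = 14.7222 m/s.
Reaction distance = v·t_r = 14.7222 × 1.26 = 18.550 m.
Braking distance = v²/(2a) = 14.7222² / (2 × 1.200) = 216.743 / 2.400 = 90.310 m.
Total = 18.550 + 90.310 = 108.860 m.

Total stopping distance ≈ 108.9 m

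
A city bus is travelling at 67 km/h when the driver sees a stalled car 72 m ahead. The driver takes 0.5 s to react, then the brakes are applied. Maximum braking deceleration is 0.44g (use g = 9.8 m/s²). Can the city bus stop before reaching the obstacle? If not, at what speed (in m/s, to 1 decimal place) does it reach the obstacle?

Yes — it stops about 22.5 m short of the obstacle, so it never reaches it

67 km/h ÷ 3.6 = 18.6111 m/s.
a = 0.44 × 9.8 = 4.312 m/s².
Reaction distance = 18.6111 × 0.5 = 9.306 m.
Braking distance = v²/(2a) = 346.373 / 8.624 = 40.164 m.
Total stopping distance = 9.306 + 40.164 = 49.470 m, vs 72 m available — it stops with 72 − 49.470 = 22.530 m to spare.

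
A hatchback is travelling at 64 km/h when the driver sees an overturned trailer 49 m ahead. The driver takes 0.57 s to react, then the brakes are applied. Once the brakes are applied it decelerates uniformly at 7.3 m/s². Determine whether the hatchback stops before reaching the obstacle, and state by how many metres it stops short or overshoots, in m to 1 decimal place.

Yes — it stops 17.2 m short of the obstacle

64 km/h ÷ 3.6 = 17.7778 m/s.
Reaction distance = 17.7778 × 0.57 = 10.133 m.
Braking distance = v²/(2a) = 316.050 / 14.600 = 21.647 m.
Total stopping distance = 10.133 + 21.647 = 31.780 m, vs 49 m available — it stops with 49 − 31.780 = 17.220 m to spare.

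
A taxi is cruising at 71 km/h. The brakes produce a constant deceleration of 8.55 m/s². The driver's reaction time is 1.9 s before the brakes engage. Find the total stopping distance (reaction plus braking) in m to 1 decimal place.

Total stopping distance ≈ 60.2 m

71 km/h ÷ 3.6 = 19.7222 m/s.
Reaction distance = v·t_r = 19.7222 × 1.9 = 37.472 m.
Braking distance = v²/(2a) = 19.7222² / (2 × 8.550) = 388.965 / 17.100 = 22.746 m.
Total = 37.472 + 22.746 = 60.218 m.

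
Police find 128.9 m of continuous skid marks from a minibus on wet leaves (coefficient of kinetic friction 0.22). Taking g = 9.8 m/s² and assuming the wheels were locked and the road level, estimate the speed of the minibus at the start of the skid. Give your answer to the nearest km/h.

Deceleration a = μg = 0.22 × 9.8 = 2.156 m/s².
v = √(2a·d) = √(2 × 2.156 × 128.9) = √555.817 = 23.5758 m/s.
= 23.5758 × 3.6 = 84.873 km/h.

Initial speed ≈ 85 km/h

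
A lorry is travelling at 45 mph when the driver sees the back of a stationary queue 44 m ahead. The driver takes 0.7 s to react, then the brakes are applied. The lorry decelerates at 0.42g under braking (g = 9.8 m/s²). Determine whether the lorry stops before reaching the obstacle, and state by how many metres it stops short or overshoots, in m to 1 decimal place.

No — it overshoots by 19.2 m

45 mph × 0.44704 = 20.1168 m/s.
a = 0.42 × 9.8 = 4.116 m/s².
Reaction distance = 20.1168 × 0.7 = 14.082 m.
Braking distance = v²/(2a) = 404.686 / 8.232 = 49.160 m.
Total stopping distance = 14.082 + 49.160 = 63.242 m, vs 44 m available — it cannot stop in time and overshoots by 63.242 − 44 = 19.242 m.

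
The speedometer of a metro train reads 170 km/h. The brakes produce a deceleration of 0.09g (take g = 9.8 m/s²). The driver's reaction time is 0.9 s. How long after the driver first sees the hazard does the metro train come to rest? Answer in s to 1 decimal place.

170 km/h ÷ 3.6 = 47.2222 m/s.
a = 0.09 × 9.8 = 0.882 m/s².
Braking time = v/a = 47.2222 / 0.882 = 53.540 s.
Total = 0.9 + 53.540 = 54.440 s.

Total time ≈ 54.4 s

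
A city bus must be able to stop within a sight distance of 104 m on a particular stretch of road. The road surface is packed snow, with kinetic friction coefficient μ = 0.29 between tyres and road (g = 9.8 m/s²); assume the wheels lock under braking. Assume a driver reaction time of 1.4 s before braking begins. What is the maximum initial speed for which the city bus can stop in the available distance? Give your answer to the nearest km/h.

Maximum speed ≈ 74 km/h

a = μg = 0.29 × 9.8 = 2.842 m/s².
Stopping distance: v·t_r + v²/(2a) = 104 with t_r = 1.4 s and a = 2.842 m/s².
So v² + 7.958 v − 591.14 = 0.
Positive root: v = −a·t_r + √((a·t_r)² + 2a·d) = −3.979 + √(15.832 + 591.14) = 20.6578 m/s.
20.6578 m/s × 3.6 = 74.368 km/h.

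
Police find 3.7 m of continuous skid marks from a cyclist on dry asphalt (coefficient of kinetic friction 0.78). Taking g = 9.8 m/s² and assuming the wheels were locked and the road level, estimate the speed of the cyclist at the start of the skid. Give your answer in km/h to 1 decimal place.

Initial speed ≈ 27.1 km/h

Deceleration a = μg = 0.78 × 9.8 = 7.644 m/s².
v = √(2a·d) = √(2 × 7.644 × 3.7) = √56.566 = 7.5210 m/s.
= 7.5210 × 3.6 = 27.076 km/h.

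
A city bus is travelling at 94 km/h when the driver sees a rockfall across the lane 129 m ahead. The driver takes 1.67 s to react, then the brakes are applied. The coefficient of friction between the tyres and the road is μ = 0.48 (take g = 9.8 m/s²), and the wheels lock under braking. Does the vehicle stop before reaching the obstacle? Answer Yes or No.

Yes

94 km/h ÷ 3.6 = 26.1111 m/s.
a = μg = 0.48 × 9.8 = 4.704 m/s².
Reaction distance = 26.1111 × 1.67 = 43.606 m.
Braking distance = v²/(2a) = 681.790 / 9.408 = 72.469 m.
Total stopping distance = 43.606 + 72.469 = 116.075 m, vs 129 m available — it stops with 129 − 116.075 = 12.925 m to spare.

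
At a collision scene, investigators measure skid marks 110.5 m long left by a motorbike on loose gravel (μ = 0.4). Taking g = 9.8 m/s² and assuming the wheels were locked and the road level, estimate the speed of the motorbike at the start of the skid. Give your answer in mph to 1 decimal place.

Initial speed ≈ 65.8 mph

Deceleration a = μg = 0.4 × 9.8 = 3.920 m/s².
v = √(2a·d) = √(2 × 3.920 × 110.5) = √866.320 = 29.4333 m/s.
= 29.4333 ÷ 0.44704 = 65.840 mph.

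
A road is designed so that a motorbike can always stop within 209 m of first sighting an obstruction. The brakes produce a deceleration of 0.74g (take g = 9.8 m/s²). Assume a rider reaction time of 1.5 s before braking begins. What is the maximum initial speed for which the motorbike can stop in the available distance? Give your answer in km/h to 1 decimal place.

Maximum speed ≈ 162.9 km/h

a = 0.74 × 9.8 = 7.252 m/s².
Stopping distance: v·t_r + v²/(2a) = 209 with t_r = 1.5 s and a = 7.252 m/s².
So v² + 21.756 v − 3031.34 = 0.
Positive root: v = −a·t_r + √((a·t_r)² + 2a·d) = −10.878 + √(118.331 + 3031.34) = 45.2439 m/s.
45.2439 m/s × 3.6 = 162.878 km/h.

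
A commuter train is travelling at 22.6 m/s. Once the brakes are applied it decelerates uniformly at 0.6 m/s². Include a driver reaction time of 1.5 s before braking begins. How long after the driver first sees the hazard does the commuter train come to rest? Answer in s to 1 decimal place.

Total time ≈ 39.2 s

Braking time = v/a = 22.6000 / 0.600 = 37.667 s.
Total = 1.5 + 37.667 = 39.167 s.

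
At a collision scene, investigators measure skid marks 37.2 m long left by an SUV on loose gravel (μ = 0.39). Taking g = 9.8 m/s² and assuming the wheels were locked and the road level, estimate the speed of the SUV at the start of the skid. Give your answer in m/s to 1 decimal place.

Initial speed ≈ 16.9 m/s

Deceleration a = μg = 0.39 × 9.8 = 3.822 m/s².
v = √(2a·d) = √(2 × 3.822 × 37.2) = √284.357 = 16.8629 m/s.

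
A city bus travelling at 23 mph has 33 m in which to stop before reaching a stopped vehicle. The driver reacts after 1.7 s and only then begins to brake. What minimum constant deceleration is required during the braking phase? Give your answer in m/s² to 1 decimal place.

23 mph × 0.44704 = 10.2819 m/s.
Distance covered during reaction = 10.2819 × 1.7 = 17.479 m.
Distance available for braking: 33 − 17.479 = 15.521 m.
v² = 2a·d ⇒ a = v²/(2d) = 10.2819² / (2 × 15.521) = 105.717 / 31.042 = 3.4056 m/s².

Required deceleration ≈ 3.4 m/s²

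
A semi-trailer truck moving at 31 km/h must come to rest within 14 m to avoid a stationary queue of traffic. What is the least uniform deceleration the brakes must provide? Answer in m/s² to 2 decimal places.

Required deceleration ≈ 2.65 m/s²

31 km/h ÷ 3.6 = 8.6111 m/s.
v² = 2a·d ⇒ a = v²/(2d) = 8.6111² / (2 × 14.000) = 74.151 / 28.000 = 2.6482 m/s².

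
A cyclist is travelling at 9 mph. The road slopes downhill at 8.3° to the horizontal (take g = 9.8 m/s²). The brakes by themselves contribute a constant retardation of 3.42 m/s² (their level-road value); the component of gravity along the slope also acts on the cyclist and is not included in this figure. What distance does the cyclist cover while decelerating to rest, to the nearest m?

9 mph × 0.44704 = 4.0234 m/s.
Gravity along the downhill slope reduces the braking deceleration: a_eff = 3.420 − 9.8·sin 8.3° = 3.420 − 1.415 = 2.005 m/s².
Braking distance = v²/(2a) = 4.0234² / (2 × 2.005) = 16.188 / 4.010 = 4.037 m.

Braking distance ≈ 4 m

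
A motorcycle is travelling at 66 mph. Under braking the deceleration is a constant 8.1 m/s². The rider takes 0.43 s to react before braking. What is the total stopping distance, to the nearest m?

Total stopping distance ≈ 66 m

66 mph × 0.44704 = 29.5046 m/s.
Reaction distance = v·t_r = 29.5046 × 0.43 = 12.687 m.
Braking distance = v²/(2a) = 29.5046² / (2 × 8.100) = 870.521 / 16.200 = 53.736 m.
Total = 12.687 + 53.736 = 66.423 m.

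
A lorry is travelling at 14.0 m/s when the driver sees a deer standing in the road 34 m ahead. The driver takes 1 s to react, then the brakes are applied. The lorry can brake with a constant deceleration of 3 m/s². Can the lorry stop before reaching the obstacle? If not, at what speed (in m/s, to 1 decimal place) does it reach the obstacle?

No — it strikes the obstacle at 8.7 m/s

Reaction distance = 14.0000 × 1 = 14.000 m.
Braking distance needed to stop: v²/(2a) = 196.000 / 6.000 = 32.667 m, so total needed = 14.000 + 32.667 = 46.667 m > 34 m — it cannot stop.
Distance remaining when braking begins: 34 − 14.000 = 20.000 m.
v² = v₀² − 2a·d = 196.000 − 2 × 3.000 × 20.000 = 76.000 m²/s².
v = √76.000 = 8.718 m/s.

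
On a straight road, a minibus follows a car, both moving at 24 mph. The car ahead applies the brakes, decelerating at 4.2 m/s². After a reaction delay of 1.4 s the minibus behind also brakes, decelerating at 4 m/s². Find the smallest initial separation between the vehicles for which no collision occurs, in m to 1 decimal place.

24 mph × 0.44704 = 10.7290 m/s.
Leader travels v²/(2a_L) = 115.111 / 8.400 = 13.704 m before stopping.
Follower covers v·t_r = 10.7290 × 1.4 = 15.021 m while reacting, then v²/(2a_F) = 115.111 / 8.000 = 14.389 m while braking, for a total of 15.021 + 14.389 = 29.410 m.
Since a_F ≤ a_L and the follower starts braking later, the follower is never slower than the leader, so the closest approach is when both have stopped.
Minimum gap = 29.410 − 13.704 = 15.706 m.

Minimum gap ≈ 15.7 m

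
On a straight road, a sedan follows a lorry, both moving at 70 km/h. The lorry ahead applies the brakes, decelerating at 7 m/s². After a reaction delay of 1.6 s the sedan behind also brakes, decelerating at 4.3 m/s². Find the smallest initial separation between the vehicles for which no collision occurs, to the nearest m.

Minimum gap ≈ 48 m

70 km/h ÷ 3.6 = 19.4444 m/s.
Leader travels v²/(2a_L) = 378.085 / 14.000 = 27.006 m before stopping.
Follower covers v·t_r = 19.4444 × 1.6 = 31.111 m while reacting, then v²/(2a_F) = 378.085 / 8.600 = 43.963 m while braking, for a total of 31.111 + 43.963 = 75.074 m.
Since a_F ≤ a_L and the follower starts braking later, the follower is never slower than the leader, so the closest approach is when both have stopped.
Minimum gap = 75.074 − 27.006 = 48.068 m.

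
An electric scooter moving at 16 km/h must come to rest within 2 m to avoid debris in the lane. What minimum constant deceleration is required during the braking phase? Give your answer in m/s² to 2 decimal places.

Required deceleration ≈ 4.94 m/s²

16 km/h ÷ 3.6 = 4.4444 m/s.
v² = 2a·d ⇒ a = v²/(2d) = 4.4444² / (2 × 2.000) = 19.753 / 4.000 = 4.9383 m/s².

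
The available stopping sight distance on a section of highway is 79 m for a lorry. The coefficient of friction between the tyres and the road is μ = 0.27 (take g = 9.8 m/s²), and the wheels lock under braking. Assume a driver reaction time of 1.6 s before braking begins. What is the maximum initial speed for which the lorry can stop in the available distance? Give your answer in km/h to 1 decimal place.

Maximum speed ≈ 59.9 km/h

a = μg = 0.27 × 9.8 = 2.646 m/s².
Stopping distance: v·t_r + v²/(2a) = 79 with t_r = 1.6 s and a = 2.646 m/s².
So v² + 8.467 v − 418.07 = 0.
Positive root: v = −a·t_r + √((a·t_r)² + 2a·d) = −4.234 + √(17.927 + 418.07) = 16.6465 m/s.
16.6465 m/s × 3.6 = 59.927 km/h.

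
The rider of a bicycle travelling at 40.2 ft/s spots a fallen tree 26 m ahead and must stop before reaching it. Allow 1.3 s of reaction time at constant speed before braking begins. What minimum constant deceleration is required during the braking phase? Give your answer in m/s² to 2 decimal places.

40.2 ft/s × 0.3048 = 12.2530 m/s.
Distance covered during reaction = 12.2530 × 1.3 = 15.929 m.
Distance available for braking: 26 − 15.929 = 10.071 m.
v² = 2a·d ⇒ a = v²/(2d) = 12.2530² / (2 × 10.071) = 150.136 / 20.142 = 7.4539 m/s².

Required deceleration ≈ 7.45 m/s²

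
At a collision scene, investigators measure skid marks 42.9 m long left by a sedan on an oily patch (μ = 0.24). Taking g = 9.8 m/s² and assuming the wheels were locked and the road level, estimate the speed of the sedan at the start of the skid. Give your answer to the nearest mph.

Initial speed ≈ 32 mph

Deceleration a = μg = 0.24 × 9.8 = 2.352 m/s².
v = √(2a·d) = √(2 × 2.352 × 42.9) = √201.802 = 14.2057 m/s.
= 14.2057 ÷ 0.44704 = 31.777 mph.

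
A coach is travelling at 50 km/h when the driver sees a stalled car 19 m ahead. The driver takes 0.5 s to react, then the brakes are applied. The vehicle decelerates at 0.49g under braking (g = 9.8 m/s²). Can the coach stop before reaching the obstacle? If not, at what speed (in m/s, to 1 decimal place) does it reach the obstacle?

No — it strikes the obstacle at 8.8 m/s

50 km/h ÷ 3.6 = 13.8889 m/s.
a = 0.49 × 9.8 = 4.802 m/s².
Reaction distance = 13.8889 × 0.5 = 6.944 m.
Braking distance needed to stop: v²/(2a) = 192.902 / 9.604 = 20.086 m, so total needed = 6.944 + 20.086 = 27.030 m > 19 m — it cannot stop.
Distance remaining when braking begins: 19 − 6.944 = 12.056 m.
v² = v₀² − 2a·d = 192.902 − 2 × 4.802 × 12.056 = 77.116 m²/s².
v = √77.116 = 8.782 m/s.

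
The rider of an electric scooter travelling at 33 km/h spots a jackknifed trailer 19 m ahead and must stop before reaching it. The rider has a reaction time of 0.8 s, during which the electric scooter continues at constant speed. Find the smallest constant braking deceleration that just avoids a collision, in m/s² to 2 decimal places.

33 km/h ÷ 3.6 = 9.1667 m/s.
Distance covered during reaction = 9.1667 × 0.8 = 7.333 m.
Distance available for braking: 19 − 7.333 = 11.667 m.
v² = 2a·d ⇒ a = v²/(2d) = 9.1667² / (2 × 11.667) = 84.028 / 23.334 = 3.6011 m/s².

Required deceleration ≈ 3.60 m/s²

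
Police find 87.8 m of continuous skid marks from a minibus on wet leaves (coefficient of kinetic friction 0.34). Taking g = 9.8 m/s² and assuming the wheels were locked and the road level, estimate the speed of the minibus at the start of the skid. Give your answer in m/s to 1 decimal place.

Deceleration a = μg = 0.34 × 9.8 = 3.332 m/s².
v = √(2a·d) = √(2 × 3.332 × 87.8) = √585.099 = 24.1888 m/s.

Initial speed ≈ 24.2 m/s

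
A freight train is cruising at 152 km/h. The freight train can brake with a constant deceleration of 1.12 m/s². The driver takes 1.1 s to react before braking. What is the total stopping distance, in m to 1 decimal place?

Total stopping distance ≈ 842.3 m

152 km/h ÷ 3.6 = 42.2222 m/s.
Reaction distance = v·t_r = 42.2222 × 1.1 = 46.444 m.
Braking distance = v²/(2a) = 42.2222² / (2 × 1.120) = 1782.714 / 2.240 = 795.854 m.
Total = 46.444 + 795.854 = 842.298 m.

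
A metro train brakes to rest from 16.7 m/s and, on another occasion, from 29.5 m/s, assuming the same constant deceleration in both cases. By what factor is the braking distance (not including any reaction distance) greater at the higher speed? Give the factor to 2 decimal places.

Braking distance d = v²/(2a), so with a fixed, d ∝ v².
Factor = (29.5/16.7)² = 1.7665² = 3.1205.

Factor ≈ 3.12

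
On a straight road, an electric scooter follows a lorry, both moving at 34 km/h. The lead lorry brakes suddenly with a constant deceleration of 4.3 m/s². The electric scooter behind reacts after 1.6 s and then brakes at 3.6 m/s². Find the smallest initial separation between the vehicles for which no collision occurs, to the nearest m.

34 km/h ÷ 3.6 = 9.4444 m/s.
Leader travels v²/(2a_L) = 89.197 / 8.600 = 10.372 m before stopping.
Follower covers v·t_r = 9.4444 × 1.6 = 15.111 m while reacting, then v²/(2a_F) = 89.197 / 7.200 = 12.388 m while braking, for a total of 15.111 + 12.388 = 27.499 m.
Since a_F ≤ a_L and the follower starts braking later, the follower is never slower than the leader, so the closest approach is when both have stopped.
Minimum gap = 27.499 − 10.372 = 17.127 m.

Minimum gap ≈ 17 m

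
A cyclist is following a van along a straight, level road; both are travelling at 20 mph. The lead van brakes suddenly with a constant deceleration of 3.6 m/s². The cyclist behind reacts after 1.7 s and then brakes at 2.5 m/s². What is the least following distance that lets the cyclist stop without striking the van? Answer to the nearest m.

Minimum gap ≈ 20 m

20 mph × 0.44704 = 8.9408 m/s.
Leader travels v²/(2a_L) = 79.938 / 7.200 = 11.103 m before stopping.
Follower covers v·t_r = 8.9408 × 1.7 = 15.199 m while reacting, then v²/(2a_F) = 79.938 / 5.000 = 15.988 m while braking, for a total of 15.199 + 15.988 = 31.187 m.
Since a_F ≤ a_L and the follower starts braking later, the follower is never slower than the leader, so the closest approach is when both have stopped.
Minimum gap = 31.187 − 11.103 = 20.084 m.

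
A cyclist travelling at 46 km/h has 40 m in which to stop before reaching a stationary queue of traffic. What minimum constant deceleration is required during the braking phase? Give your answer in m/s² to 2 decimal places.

46 km/h ÷ 3.6 = 12.7778 m/s.
v² = 2a·d ⇒ a = v²/(2d) = 12.7778² / (2 × 40.000) = 163.272 / 80.000 = 2.0409 m/s².

Required deceleration ≈ 2.04 m/s²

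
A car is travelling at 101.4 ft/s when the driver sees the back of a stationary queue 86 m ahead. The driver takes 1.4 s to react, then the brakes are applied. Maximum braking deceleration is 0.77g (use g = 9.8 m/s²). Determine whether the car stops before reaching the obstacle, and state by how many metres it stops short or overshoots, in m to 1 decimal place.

No — it overshoots by 20.6 m

101.4 ft/s × 0.3048 = 30.9067 m/s.
a = 0.77 × 9.8 = 7.546 m/s².
Reaction distance = 30.9067 × 1.4 = 43.269 m.
Braking distance = v²/(2a) = 955.224 / 15.092 = 63.293 m.
Total stopping distance = 43.269 + 63.293 = 106.562 m, vs 86 m available — it cannot stop in time and overshoots by 106.562 − 86 = 20.562 m.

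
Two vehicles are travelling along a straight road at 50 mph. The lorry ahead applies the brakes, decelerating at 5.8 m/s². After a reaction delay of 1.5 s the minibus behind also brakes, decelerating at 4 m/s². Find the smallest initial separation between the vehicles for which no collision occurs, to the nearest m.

Minimum gap ≈ 53 m

50 mph × 0.44704 = 22.3520 m/s.
Leader travels v²/(2a_L) = 499.612 / 11.600 = 43.070 m before stopping.
Follower covers v·t_r = 22.3520 × 1.5 = 33.528 m while reacting, then v²/(2a_F) = 499.612 / 8.000 = 62.452 m while braking, for a total of 33.528 + 62.452 = 95.980 m.
Since a_F ≤ a_L and the follower starts braking later, the follower is never slower than the leader, so the closest approach is when both have stopped.
Minimum gap = 95.980 − 43.070 = 52.910 m.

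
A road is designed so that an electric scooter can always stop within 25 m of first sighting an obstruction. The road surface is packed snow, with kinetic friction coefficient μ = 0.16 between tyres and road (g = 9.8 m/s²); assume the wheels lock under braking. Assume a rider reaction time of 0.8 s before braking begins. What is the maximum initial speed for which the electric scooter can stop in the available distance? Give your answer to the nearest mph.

a = μg = 0.16 × 9.8 = 1.568 m/s².
Stopping distance: v·t_r + v²/(2a) = 25 with t_r = 0.8 s and a = 1.568 m/s².
So v² + 2.509 v − 78.40 = 0.
Positive root: v = −a·t_r + √((a·t_r)² + 2a·d) = −1.254 + √(1.573 + 78.40) = 7.6888 m/s.
7.6888 m/s ÷ 0.44704 = 17.199 mph.

Maximum speed ≈ 17 mph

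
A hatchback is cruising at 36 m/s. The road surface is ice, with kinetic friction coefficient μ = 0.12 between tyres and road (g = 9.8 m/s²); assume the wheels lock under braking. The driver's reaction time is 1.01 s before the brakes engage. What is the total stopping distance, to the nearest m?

Total stopping distance ≈ 587 m

a = μg = 0.12 × 9.8 = 1.176 m/s².
Reaction distance = v·t_r = 36.0000 × 1.01 = 36.360 m.
Braking distance = v²/(2a) = 36.0000² / (2 × 1.176) = 1296.000 / 2.352 = 551.020 m.
Total = 36.360 + 551.020 = 587.380 m.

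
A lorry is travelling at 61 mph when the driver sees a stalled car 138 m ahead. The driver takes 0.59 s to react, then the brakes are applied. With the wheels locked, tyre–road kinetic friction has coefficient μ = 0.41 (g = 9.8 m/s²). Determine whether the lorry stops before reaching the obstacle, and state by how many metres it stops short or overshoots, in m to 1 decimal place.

61 mph × 0.44704 = 27.2694 m/s.
a = μg = 0.41 × 9.8 = 4.018 m/s².
Reaction distance = 27.2694 × 0.59 = 16.089 m.
Braking distance = v²/(2a) = 743.620 / 8.036 = 92.536 m.
Total stopping distance = 16.089 + 92.536 = 108.625 m, vs 138 m available — it stops with 138 − 108.625 = 29.375 m to spare.

Yes — it stops 29.4 m short of the obstacle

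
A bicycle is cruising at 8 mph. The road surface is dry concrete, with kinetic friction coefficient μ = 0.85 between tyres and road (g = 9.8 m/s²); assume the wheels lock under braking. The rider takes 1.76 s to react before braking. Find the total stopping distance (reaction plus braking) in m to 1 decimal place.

8 mph × 0.44704 = 3.5763 m/s.
a = μg = 0.85 × 9.8 = 8.330 m/s².
Reaction distance = v·t_r = 3.5763 × 1.76 = 6.294 m.
Braking distance = v²/(2a) = 3.5763² / (2 × 8.330) = 12.790 / 16.660 = 0.768 m.
Total = 6.294 + 0.768 = 7.062 m.

Total stopping distance ≈ 7.1 m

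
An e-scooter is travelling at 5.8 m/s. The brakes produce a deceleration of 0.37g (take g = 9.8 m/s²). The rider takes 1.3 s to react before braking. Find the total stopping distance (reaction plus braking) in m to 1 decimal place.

a = 0.37 × 9.8 = 3.626 m/s².
Reaction distance = v·t_r = 5.8000 × 1.3 = 7.540 m.
Braking distance = v²/(2a) = 5.8000² / (2 × 3.626) = 33.640 / 7.252 = 4.639 m.
Total = 7.540 + 4.639 = 12.179 m.

Total stopping distance ≈ 12.2 m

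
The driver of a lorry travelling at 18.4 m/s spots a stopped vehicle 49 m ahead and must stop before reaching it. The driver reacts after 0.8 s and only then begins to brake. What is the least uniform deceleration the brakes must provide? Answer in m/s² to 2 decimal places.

Distance covered during reaction = 18.4000 × 0.8 = 14.720 m.
Distance available for braking: 49 − 14.720 = 34.280 m.
v² = 2a·d ⇒ a = v²/(2d) = 18.4000² / (2 × 34.280) = 338.560 / 68.560 = 4.9382 m/s².

Required deceleration ≈ 4.94 m/s²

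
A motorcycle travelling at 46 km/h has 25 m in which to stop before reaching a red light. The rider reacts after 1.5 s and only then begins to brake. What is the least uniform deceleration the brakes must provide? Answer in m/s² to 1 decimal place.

Required deceleration ≈ 14.0 m/s²

46 km/h ÷ 3.6 = 12.7778 m/s.
Distance covered during reaction = 12.7778 × 1.5 = 19.167 m.
Distance available for braking: 25 − 19.167 = 5.833 m.
v² = 2a·d ⇒ a = v²/(2d) = 12.7778² / (2 × 5.833) = 163.272 / 11.666 = 13.9955 m/s².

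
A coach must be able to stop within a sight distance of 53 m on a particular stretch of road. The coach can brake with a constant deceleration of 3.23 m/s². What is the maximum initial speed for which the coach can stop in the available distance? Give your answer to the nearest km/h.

v²/(2a) = d ⇒ v = √(2 × 3.230 × 53) = √342.38 = 18.5035 m/s.
18.5035 m/s × 3.6 = 66.613 km/h.

Maximum speed ≈ 67 km/h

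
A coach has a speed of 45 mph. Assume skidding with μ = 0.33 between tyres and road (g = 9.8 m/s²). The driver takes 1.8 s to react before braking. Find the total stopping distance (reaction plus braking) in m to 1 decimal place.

45 mph × 0.44704 = 20.1168 m/s.
a = μg = 0.33 × 9.8 = 3.234 m/s².
Reaction distance = v·t_r = 20.1168 × 1.8 = 36.210 m.
Braking distance = v²/(2a) = 20.1168² / (2 × 3.234) = 404.686 / 6.468 = 62.567 m.
Total = 36.210 + 62.567 = 98.777 m.

Total stopping distance ≈ 98.8 m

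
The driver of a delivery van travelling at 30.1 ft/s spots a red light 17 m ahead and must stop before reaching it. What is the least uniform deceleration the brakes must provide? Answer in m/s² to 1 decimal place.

Required deceleration ≈ 2.5 m/s²

30.1 ft/s × 0.3048 = 9.1745 m/s.
v² = 2a·d ⇒ a = v²/(2d) = 9.1745² / (2 × 17.000) = 84.171 / 34.000 = 2.4756 m/s².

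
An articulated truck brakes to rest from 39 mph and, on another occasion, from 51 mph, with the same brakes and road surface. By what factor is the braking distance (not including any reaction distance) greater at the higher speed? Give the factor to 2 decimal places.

Braking distance d = v²/(2a), so with a fixed, d ∝ v².
Factor = (51/39)² = 1.3077² = 1.7101.

Factor ≈ 1.71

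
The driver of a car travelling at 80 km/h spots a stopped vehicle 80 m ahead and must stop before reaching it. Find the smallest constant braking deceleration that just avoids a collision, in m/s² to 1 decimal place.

Required deceleration ≈ 3.1 m/s²

80 km/h ÷ 3.6 = 22.2222 m/s.
v² = 2a·d ⇒ a = v²/(2d) = 22.2222² / (2 × 80.000) = 493.826 / 160.000 = 3.0864 m/s².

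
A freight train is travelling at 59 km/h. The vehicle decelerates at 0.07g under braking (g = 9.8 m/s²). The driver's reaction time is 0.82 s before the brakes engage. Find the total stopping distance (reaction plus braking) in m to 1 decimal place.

Total stopping distance ≈ 209.2 m

59 km/h ÷ 3.6 = 16.3889 m/s.
a = 0.07 × 9.8 = 0.686 m/s².
Reaction distance = v·t_r = 16.3889 × 0.82 = 13.439 m.
Braking distance = v²/(2a) = 16.3889² / (2 × 0.686) = 268.596 / 1.372 = 195.770 m.
Total = 13.439 + 195.770 = 209.209 m.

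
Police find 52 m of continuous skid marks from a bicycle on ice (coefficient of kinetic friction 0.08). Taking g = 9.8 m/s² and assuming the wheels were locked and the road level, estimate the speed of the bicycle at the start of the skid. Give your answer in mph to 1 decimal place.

Deceleration a = μg = 0.08 × 9.8 = 0.784 m/s².
v = √(2a·d) = √(2 × 0.784 × 52) = √81.536 = 9.0297 m/s.
= 9.0297 ÷ 0.44704 = 20.199 mph.

Initial speed ≈ 20.2 mph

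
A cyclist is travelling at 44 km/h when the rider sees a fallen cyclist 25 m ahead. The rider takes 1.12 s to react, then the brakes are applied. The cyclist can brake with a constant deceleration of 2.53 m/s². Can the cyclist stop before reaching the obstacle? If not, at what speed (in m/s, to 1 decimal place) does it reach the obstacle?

44 km/h ÷ 3.6 = 12.2222 m/s.
Reaction distance = 12.2222 × 1.12 = 13.689 m.
Braking distance needed to stop: v²/(2a) = 149.382 / 5.060 = 29.522 m, so total needed = 13.689 + 29.522 = 43.211 m > 25 m — it cannot stop.
Distance remaining when braking begins: 25 − 13.689 = 11.311 m.
v² = v₀² − 2a·d = 149.382 − 2 × 2.530 × 11.311 = 92.148 m²/s².
v = √92.148 = 9.599 m/s.

No — it strikes the obstacle at 9.6 m/s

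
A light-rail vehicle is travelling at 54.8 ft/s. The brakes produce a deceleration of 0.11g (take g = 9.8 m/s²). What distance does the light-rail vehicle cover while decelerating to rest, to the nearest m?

54.8 ft/s × 0.3048 = 16.7030 m/s.
a = 0.11 × 9.8 = 1.078 m/s².
Braking distance = v²/(2a) = 16.7030² / (2 × 1.078) = 278.990 / 2.156 = 129.402 m.

Braking distance ≈ 129 m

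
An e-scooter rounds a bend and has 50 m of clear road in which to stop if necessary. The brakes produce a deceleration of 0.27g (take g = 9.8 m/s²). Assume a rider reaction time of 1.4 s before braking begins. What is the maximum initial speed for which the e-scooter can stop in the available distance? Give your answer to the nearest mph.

a = 0.27 × 9.8 = 2.646 m/s².
Stopping distance: v·t_r + v²/(2a) = 50 with t_r = 1.4 s and a = 2.646 m/s².
So v² + 7.409 v − 264.60 = 0.
Positive root: v = −a·t_r + √((a·t_r)² + 2a·d) = −3.704 + √(13.720 + 264.60) = 12.9789 m/s.
12.9789 m/s ÷ 0.44704 = 29.033 mph.

Maximum speed ≈ 29 mph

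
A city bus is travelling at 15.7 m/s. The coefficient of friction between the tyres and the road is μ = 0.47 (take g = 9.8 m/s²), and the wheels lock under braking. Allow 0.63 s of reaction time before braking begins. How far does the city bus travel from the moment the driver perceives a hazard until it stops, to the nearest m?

a = μg = 0.47 × 9.8 = 4.606 m/s².
Reaction distance = v·t_r = 15.7000 × 0.63 = 9.891 m.
Braking distance = v²/(2a) = 15.7000² / (2 × 4.606) = 246.490 / 9.212 = 26.757 m.
Total = 9.891 + 26.757 = 36.648 m.

Total stopping distance ≈ 37 m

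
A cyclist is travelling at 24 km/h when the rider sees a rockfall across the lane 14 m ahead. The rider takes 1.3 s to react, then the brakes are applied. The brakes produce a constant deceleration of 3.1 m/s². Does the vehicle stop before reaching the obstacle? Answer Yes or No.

24 km/h ÷ 3.6 = 6.6667 m/s.
Reaction distance = 6.6667 × 1.3 = 8.667 m.
Braking distance = v²/(2a) = 44.445 / 6.200 = 7.169 m.
Total stopping distance = 8.667 + 7.169 = 15.836 m, vs 14 m available — it cannot stop in time and overshoots by 15.836 − 14 = 1.836 m.

No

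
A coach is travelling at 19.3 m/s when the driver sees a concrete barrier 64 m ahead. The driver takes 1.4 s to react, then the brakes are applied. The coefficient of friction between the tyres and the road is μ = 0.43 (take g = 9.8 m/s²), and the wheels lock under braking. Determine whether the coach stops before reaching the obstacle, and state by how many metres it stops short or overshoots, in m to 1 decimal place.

a = μg = 0.43 × 9.8 = 4.214 m/s².
Reaction distance = 19.3000 × 1.4 = 27.020 m.
Braking distance = v²/(2a) = 372.490 / 8.428 = 44.197 m.
Total stopping distance = 27.020 + 44.197 = 71.217 m, vs 64 m available — it cannot stop in time and overshoots by 71.217 − 64 = 7.217 m.

No — it overshoots by 7.2 m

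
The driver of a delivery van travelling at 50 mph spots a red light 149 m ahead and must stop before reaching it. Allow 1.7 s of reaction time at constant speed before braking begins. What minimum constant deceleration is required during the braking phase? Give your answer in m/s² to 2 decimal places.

Required deceleration ≈ 2.25 m/s²

50 mph × 0.44704 = 22.3520 m/s.
Distance covered during reaction = 22.3520 × 1.7 = 37.998 m.
Distance available for braking: 149 − 37.998 = 111.002 m.
v² = 2a·d ⇒ a = v²/(2d) = 22.3520² / (2 × 111.002) = 499.612 / 222.004 = 2.2505 m/s².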